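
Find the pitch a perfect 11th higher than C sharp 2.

The eleventh's letter: C up four letter names plus an octave → F.
A perfect eleventh spans 17 semitones, so from C#2 the target pitch is F#3.

F sharp 3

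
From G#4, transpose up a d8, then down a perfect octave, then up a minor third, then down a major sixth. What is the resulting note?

Db4

Up a diminished octave from G#4: G5 (11 semitones up).
Down a perfect octave from G5: G4 (12 semitones down).
A minor third up from G4 is Bb4.
Down a major sixth from Bb4: Db4 (9 semitones down).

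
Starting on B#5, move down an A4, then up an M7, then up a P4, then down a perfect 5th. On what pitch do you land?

D#6

B#5 down an augmented fourth → F#5 (6 semitones).
F#5 up a major seventh → E#6 (11 semitones).
Up a perfect fourth from E#6: A#6 (5 semitones up).
Down a perfect fifth from A#6: D#6 (7 semitones down).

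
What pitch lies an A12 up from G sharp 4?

Five letters up from G (plus an octave) reaches D.
An augmented twelfth is 20 semitones; 20 semitones up from G#4 gives D##6.

D double-sharp 6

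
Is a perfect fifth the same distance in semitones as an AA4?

Both span 7 semitones: a perfect fifth and a doubly augmented fourth are the same chromatic distance.

Yes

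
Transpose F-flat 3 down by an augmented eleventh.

C-double-flat 2

Counting four letter names plus an octave down from F lands on C.
An augmented eleventh is 18 semitones; 18 semitones down from Fb3 gives Cbb2.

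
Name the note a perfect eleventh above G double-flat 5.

Four letters up from G (plus an octave) reaches C.
Moving 17 semitones up from Gbb5 (the size of a perfect eleventh) reaches Cbb7.

C double-flat 7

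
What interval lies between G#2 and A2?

G to A spans two letter names (G-A) — that makes it a second of some quality.
A major second would be 2 semitones, but G#2 to A2 is 1 — one semitone narrower, making it a minor second.

minor 2nd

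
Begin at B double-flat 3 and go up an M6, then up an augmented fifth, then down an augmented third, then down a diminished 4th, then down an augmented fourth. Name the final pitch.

Bbb3 up a major sixth → Gb4 (9 semitones).
An augmented fifth up from Gb4 is D5.
Down an augmented third from D5: Bbb4 (5 semitones down).
Bbb4 down a diminished fourth → F4 (4 semitones).
Down an augmented fourth from F4: Cb4 (6 semitones down).

C flat 4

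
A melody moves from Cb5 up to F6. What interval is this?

augmented 11th

C to F spans four letter names (C-D-E-F), plus an octave, so the interval is some kind of eleventh.
The perfect eleventh is 17 semitones; here we have 18, one semitone wider: augmented.
(Equivalently, a compound augmented fourth: an augmented fourth plus an octave.)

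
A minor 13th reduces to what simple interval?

m6

Each octave removed subtracts seven from the number: 13 − 7 = 6.
So a minor thirteenth is an octave plus a minor sixth. The quality is unchanged.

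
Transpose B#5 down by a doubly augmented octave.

Bb4

For an octave the letter name doesn't change: still B, an octave down.
A doubly augmented octave is 14 semitones; 14 semitones down from B#5 gives Bb4.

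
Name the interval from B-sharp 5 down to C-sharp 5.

Descending from B#5 to C#5 is the same interval as ascending C#5 to B#5.
C to B spans seven letter names (C-D-E-F-G-A-B) — that makes it a seventh of some quality.
C#5 to B#5 is 11 semitones, matching the major seventh exactly, so the quality is major.

major seventh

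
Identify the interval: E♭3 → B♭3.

perfect fifth

E to B spans five letter names (E-F-G-A-B), so the interval is some kind of fifth.
The perfect fifth spans 7 semitones, and Eb3 to Bb3 is exactly 7 semitones — so this is a perfect fifth.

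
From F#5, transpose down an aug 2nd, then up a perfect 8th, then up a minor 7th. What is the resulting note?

Db7

F#5 down an augmented second → Eb5 (3 semitones).
A perfect octave up from Eb5 is Eb6.
Up a minor seventh from Eb6: Db7 (10 semitones up).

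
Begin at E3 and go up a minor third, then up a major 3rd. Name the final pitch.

E3 up a minor third → G3 (3 semitones).
Up a major third from G3: B3 (4 semitones up).

B3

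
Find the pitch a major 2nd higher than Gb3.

Counting two letter names up from G lands on A.
A major second spans 2 semitones, so from Gb3 the target pitch is Ab3.

Ab3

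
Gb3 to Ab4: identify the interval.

M9

G to A spans two letter names (G-A), plus an octave, so the interval is some kind of ninth.
Counting semitones, Gb3→Ab4 is 14, which is the major ninth.
(Equivalently, a compound major second: a major second plus an octave.)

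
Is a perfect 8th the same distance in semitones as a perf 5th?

12 semitones (perfect octave) vs 7 semitones (perfect fifth): not equal.

No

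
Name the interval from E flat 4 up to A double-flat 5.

E to A spans four letter names (E-F-G-A), plus an octave: an eleventh.
The perfect eleventh is 17 semitones; here we have 16, one semitone narrower: diminished.
(Equivalently, a compound diminished fourth: a diminished fourth plus an octave.)

d11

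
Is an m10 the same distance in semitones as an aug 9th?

Both span 15 semitones: a minor tenth and an augmented ninth are the same chromatic distance.

Yes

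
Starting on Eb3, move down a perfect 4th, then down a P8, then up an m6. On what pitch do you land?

Gb2

A perfect fourth down from Eb3 is Bb2.
A perfect octave down from Bb2 is Bb1.
A minor sixth up from Bb1 is Gb2.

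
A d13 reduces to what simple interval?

diminished 6th

Take out an octave (7 from the number): 13 − 7 = 6.
Quality carries through unchanged, so the simple form is a diminished sixth.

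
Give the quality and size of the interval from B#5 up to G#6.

B to G spans six letter names (B-C-D-E-F-G): a sixth.
A major sixth would be 9 semitones, but B#5 to G#6 is 8 — one semitone narrower, making it a minor sixth.

minor 6th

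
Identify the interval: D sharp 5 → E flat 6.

D to E spans two letter names (D-E), plus an octave, so the interval is some kind of ninth.
D#5 to Eb6 spans 12 semitones — two semitones narrower than the major ninth (14) — giving a diminished ninth.

diminished ninth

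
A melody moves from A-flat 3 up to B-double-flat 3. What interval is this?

minor 2nd

A to B spans two letter names (A-B), so the interval is some kind of second.
Ab3 to Bbb3 is 1 semitone, a half step short of the major second (2), so this is minor.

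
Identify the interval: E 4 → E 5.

E to E is the same letter name, plus an octave: an octave.
E4 to E5 is 12 semitones, matching the perfect octave exactly, so the quality is perfect.

perfect octave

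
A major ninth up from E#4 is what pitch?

F##5

Counting two letter names plus an octave up from E lands on F.
Moving 14 semitones up from E#4 (the size of a major ninth) reaches F##5.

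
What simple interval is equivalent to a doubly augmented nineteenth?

Subtracting seven from the interval number removes an octave: 19 − 14 = 5.
That makes a doubly augmented nineteenth a compound doubly augmented fifth — 2 octaves plus a doubly augmented fifth.

AA5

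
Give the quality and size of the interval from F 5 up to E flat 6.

F to E spans seven letter names (F-G-A-B-C-D-E), so the interval is some kind of seventh.
A major seventh would be 11 semitones, but F5 to Eb6 is 10 — one semitone narrower, making it a minor seventh.

minor seventh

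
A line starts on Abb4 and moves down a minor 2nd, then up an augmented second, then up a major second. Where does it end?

Down a minor second from Abb4: Gb4 (1 semitone down).
Up an augmented second from Gb4: A4 (3 semitones up).
A major second up from A4 is B4.

B4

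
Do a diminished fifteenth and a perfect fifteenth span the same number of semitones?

No

A diminished fifteenth spans 23 semitones; a perfect fifteenth spans 24 semitones. They differ by 1.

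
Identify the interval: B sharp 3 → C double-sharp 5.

M9

B to C spans two letter names (B-C), plus an octave, so the interval is some kind of ninth.
The major ninth spans 14 semitones, and B#3 to C##5 is exactly 14 semitones — so this is a major ninth.
(Equivalently, a compound major second: a major second plus an octave.)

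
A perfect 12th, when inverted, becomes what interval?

First reduce the compound perfect twelfth to its simple form, a perfect fifth.
Inverted interval numbers add to nine, so a fifth pairs with a fourth (5 + 4 = 9).
Quality inverts too: perfect stays perfect. That makes the inversion a perfect fourth.

perfect 4th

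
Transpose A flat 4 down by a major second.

The second takes the letter from A down to G.
Moving 2 semitones down from Ab4 (the size of a major second) reaches Gb4.

G flat 4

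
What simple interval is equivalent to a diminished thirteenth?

Take out an octave (7 from the number): 13 − 7 = 6.
So a diminished thirteenth is an octave plus a diminished sixth. The quality is unchanged.

d6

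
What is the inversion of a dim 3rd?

augmented sixth

Interval numbers invert to sum to nine: 3 + 6 = 9, so a third inverts to a sixth.
And diminished becomes augmented under inversion, so we get an augmented sixth.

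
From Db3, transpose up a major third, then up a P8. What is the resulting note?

Db3 up a major third → F3 (4 semitones).
F3 up a perfect octave → F4 (12 semitones).

F4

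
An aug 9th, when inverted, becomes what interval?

First reduce the compound augmented ninth to its simple form, an augmented second.
Interval numbers invert to sum to nine: 2 + 7 = 9, so a second inverts to a seventh.
Quality inverts too: augmented becomes diminished. That makes the inversion a diminished seventh.

d7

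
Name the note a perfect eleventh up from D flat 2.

The eleventh's letter: D up four letter names plus an octave → G.
A perfect eleventh spans 17 semitones, so from Db2 the target pitch is Gb3.

G flat 3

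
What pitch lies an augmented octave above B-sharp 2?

B-double-sharp 3

The letter stays B (same as the start), shifted an octave up.
An augmented octave spans 13 semitones, so from B#2 the target pitch is B##3.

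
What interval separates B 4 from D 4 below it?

major sixth

Descending from B4 to D4 is the same interval as ascending D4 to B4.
D to B spans six letter names (D-E-F-G-A-B): a sixth.
Counting semitones, D4→B4 is 9, which is the major sixth.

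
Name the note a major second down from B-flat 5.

Counting two letter names down from B lands on A.
Moving 2 semitones down from Bb5 (the size of a major second) reaches Ab5.

A-flat 5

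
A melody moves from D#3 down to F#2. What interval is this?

Descending from D#3 to F#2 is the same interval as ascending F#2 to D#3.
F to D spans six letter names (F-G-A-B-C-D) — that makes it a sixth of some quality.
The major sixth spans 9 semitones, and F#2 to D#3 is exactly 9 semitones — so this is a major sixth.

major sixth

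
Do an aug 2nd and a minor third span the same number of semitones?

Yes

Both span 3 semitones: an augmented second and a minor third are the same chromatic distance.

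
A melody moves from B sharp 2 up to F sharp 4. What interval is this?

diminished twelfth

B to F spans five letter names (B-C-D-E-F), plus an octave — that makes it a twelfth of some quality.
B#2 to F#4 spans 18 semitones — one semitone narrower than the perfect twelfth (19) — giving a diminished twelfth.
(Equivalently, a compound diminished fifth: a diminished fifth plus an octave.)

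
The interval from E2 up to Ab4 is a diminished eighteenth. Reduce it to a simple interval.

Each octave removed subtracts seven from the number: 18 − 14 = 4.
Quality carries through unchanged, so the simple form is a diminished fourth.

diminished fourth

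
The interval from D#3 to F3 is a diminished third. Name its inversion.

augmented sixth

Inverted interval numbers add to nine, so a third pairs with a sixth (3 + 6 = 9).
And diminished becomes augmented under inversion, so we get an augmented sixth.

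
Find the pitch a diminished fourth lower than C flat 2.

G 1

Counting four letter names down from C lands on G.
Moving 4 semitones down from Cb2 (the size of a diminished fourth) reaches G1.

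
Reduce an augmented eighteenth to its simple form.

Take out 2 octaves (14 from the number): 18 − 14 = 4.
So an augmented eighteenth is 2 octaves plus an augmented fourth. The quality is unchanged.

augmented fourth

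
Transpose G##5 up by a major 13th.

Counting six letter names plus an octave up from G lands on E.
A major thirteenth spans 21 semitones, so from G##5 the target pitch is E##7.

E##7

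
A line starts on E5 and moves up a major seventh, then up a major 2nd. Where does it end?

E#6

A major seventh up from E5 is D#6.
A major second up from D#6 is E#6.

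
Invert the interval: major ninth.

First reduce the compound major ninth to its simple form, a major second.
Interval numbers invert to sum to nine: 2 + 7 = 9, so a second inverts to a seventh.
The quality also flips — major becomes minor — giving a minor seventh.

minor seventh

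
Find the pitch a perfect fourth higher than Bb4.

Counting four letter names up from B lands on E.
A perfect fourth spans 5 semitones, so from Bb4 the target pitch is Eb5.

Eb5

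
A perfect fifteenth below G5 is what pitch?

A fifteenth keeps the letter name G, two octaves down from G.
A perfect fifteenth is 24 semitones; 24 semitones down from G5 gives G3.

G3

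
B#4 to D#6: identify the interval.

B to D spans three letter names (B-C-D), plus an octave, so the interval is some kind of tenth.
At 15 semitones, B#4→D#6 falls one short of a major tenth: minor.
(Equivalently, a compound minor third: a minor third plus an octave.)

minor tenth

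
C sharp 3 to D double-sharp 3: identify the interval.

C to D spans two letter names (C-D), so the interval is some kind of second.
The major second is 2 semitones; here we have 3, one semitone wider: augmented.

augmented second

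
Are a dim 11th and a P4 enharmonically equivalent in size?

No

A diminished eleventh is 16 semitones but a perfect fourth is 5 semitones — different sizes.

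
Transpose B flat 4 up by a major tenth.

Counting three letter names plus an octave up from B lands on D.
A major tenth spans 16 semitones, so from Bb4 the target pitch is D6.

D 6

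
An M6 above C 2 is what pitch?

A 2

The sixth takes the letter from C up to A.
A major sixth is 9 semitones; 9 semitones up from C2 gives A2.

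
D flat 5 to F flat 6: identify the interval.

D to F spans three letter names (D-E-F), plus an octave — that makes it a tenth of some quality.
At 15 semitones, Db5→Fb6 falls one short of a major tenth: minor.
(Equivalently, a compound minor third: a minor third plus an octave.)

minor 10th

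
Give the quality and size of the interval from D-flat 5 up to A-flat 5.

D to A spans five letter names (D-E-F-G-A) — that makes it a fifth of some quality.
Counting semitones, Db5→Ab5 is 7, which is the perfect fifth.

perfect fifth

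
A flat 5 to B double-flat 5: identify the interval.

minor second

A to B spans two letter names (A-B), so the interval is some kind of second.
Ab5 to Bbb5 is 1 semitone, a half step short of the major second (2), so this is minor.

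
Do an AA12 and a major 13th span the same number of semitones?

Yes

A doubly augmented twelfth spans 21 semitones, and a major thirteenth also spans 21 semitones — they're enharmonic.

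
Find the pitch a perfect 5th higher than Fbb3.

The fifth takes the letter from F up to C.
A perfect fifth is 7 semitones; 7 semitones up from Fbb3 gives Cbb4.

Cbb4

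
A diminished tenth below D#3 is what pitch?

B##1

Three letters down from D (plus an octave) reaches B.
Moving 14 semitones down from D#3 (the size of a diminished tenth) reaches B##1.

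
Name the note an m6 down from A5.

C#5

Counting six letter names down from A lands on C.
A minor sixth spans 8 semitones, so from A5 the target pitch is C#5.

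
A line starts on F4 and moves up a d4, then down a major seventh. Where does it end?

Up a diminished fourth from F4: Bbb4 (4 semitones up).
Down a major seventh from Bbb4: Cbb4 (11 semitones down).

Cbb4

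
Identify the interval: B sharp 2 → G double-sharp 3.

B to G spans six letter names (B-C-D-E-F-G): a sixth.
Counting semitones, B#2→G##3 is 9, which is the major sixth.

major 6th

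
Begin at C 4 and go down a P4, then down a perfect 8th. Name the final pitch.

C4 down a perfect fourth → G3 (5 semitones).
A perfect octave down from G3 is G2.

G 2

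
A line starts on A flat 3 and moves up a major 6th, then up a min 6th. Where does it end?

A major sixth up from Ab3 is F4.
F4 up a minor sixth → Db5 (8 semitones).

D flat 5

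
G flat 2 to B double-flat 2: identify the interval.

m3

G to B spans three letter names (G-A-B), so the interval is some kind of third.
Gb2 to Bbb2 is 3 semitones, a half step short of the major third (4), so this is minor.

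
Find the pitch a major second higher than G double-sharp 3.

A double-sharp 3

Two letter names up from G: A.
A major second is 2 semitones; 2 semitones up from G##3 gives A##3.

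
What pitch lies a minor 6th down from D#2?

Six letter names down from D: F.
A minor sixth is 8 semitones; 8 semitones down from D#2 gives F##1.

F##1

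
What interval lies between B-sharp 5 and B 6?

diminished octave

B to B is the same letter name, plus an octave, so the interval is some kind of octave.
B#5 to B6 spans 11 semitones — one semitone narrower than the perfect octave (12) — giving a diminished octave.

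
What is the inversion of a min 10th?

First reduce the compound minor tenth to its simple form, a minor third.
The rule of nine gives the new number: 9 − 3 = 6, so a third becomes a sixth.
Quality inverts too: minor becomes major. That makes the inversion a major sixth.

major sixth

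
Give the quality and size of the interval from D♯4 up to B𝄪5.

augmented thirteenth

D to B spans six letter names (D-E-F-G-A-B), plus an octave, so the interval is some kind of thirteenth.
The major thirteenth is 21 semitones; here we have 22, one semitone wider: augmented.
(Equivalently, a compound augmented sixth: an augmented sixth plus an octave.)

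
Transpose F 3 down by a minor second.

The second takes the letter from F down to E.
A minor second spans 1 semitone, so from F3 the target pitch is E3.

E 3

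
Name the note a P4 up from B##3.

E##4

Counting four letter names up from B lands on E.
A perfect fourth is 5 semitones; 5 semitones up from B##3 gives E##4.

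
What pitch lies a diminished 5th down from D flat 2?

Five letter names down from D: G.
A diminished fifth is 6 semitones; 6 semitones down from Db2 gives G1.

G 1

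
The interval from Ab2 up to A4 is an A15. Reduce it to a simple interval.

augmented 8th

Each octave removed subtracts seven from the number: 15 − 7 = 8.
That makes an augmented fifteenth a compound augmented octave — an octave plus an augmented octave.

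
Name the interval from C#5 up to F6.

diminished eleventh

C to F spans four letter names (C-D-E-F), plus an octave, so the interval is some kind of eleventh.
A perfect eleventh would be 17 semitones; C#5 to F6 is 16, one semitone narrower, so the interval is diminished.
(Equivalently, a compound diminished fourth: a diminished fourth plus an octave.)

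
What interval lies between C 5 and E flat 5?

C to E spans three letter names (C-D-E) — that makes it a third of some quality.
At 3 semitones, C5→Eb5 falls one short of a major third: minor.

minor third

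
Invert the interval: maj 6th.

Interval numbers invert to sum to nine: 6 + 3 = 9, so a sixth inverts to a third.
Quality inverts too: major becomes minor. That makes the inversion a minor third.

minor 3rd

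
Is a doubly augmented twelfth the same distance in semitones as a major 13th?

Yes

A doubly augmented twelfth = 21 semitones = a major thirteenth; enharmonically equal.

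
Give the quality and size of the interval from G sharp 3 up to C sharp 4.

perfect fourth

G to C spans four letter names (G-A-B-C): a fourth.
The perfect fourth spans 5 semitones, and G#3 to C#4 is exactly 5 semitones — so this is a perfect fourth.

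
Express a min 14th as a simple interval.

minor 7th

Subtracting seven from the interval number removes an octave: 14 − 7 = 7.
Quality carries through unchanged, so the simple form is a minor seventh.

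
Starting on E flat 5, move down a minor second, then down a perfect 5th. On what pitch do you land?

G 4

A minor second down from Eb5 is D5.
Down a perfect fifth from D5: G4 (7 semitones down).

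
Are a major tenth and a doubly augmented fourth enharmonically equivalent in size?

No

16 semitones (major tenth) vs 7 semitones (doubly augmented fourth): not equal.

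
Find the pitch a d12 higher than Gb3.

Five letters up from G (plus an octave) reaches D.
Moving 18 semitones up from Gb3 (the size of a diminished twelfth) reaches Dbb5.

Dbb5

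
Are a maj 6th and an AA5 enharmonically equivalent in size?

A major sixth = 9 semitones = a doubly augmented fifth; enharmonically equal.

Yes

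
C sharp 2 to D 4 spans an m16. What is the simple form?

Each octave removed subtracts seven from the number: 16 − 14 = 2.
That makes a minor sixteenth a compound minor second — 2 octaves plus a minor second.

minor second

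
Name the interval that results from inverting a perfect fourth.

The rule of nine gives the new number: 9 − 4 = 5, so a fourth becomes a fifth.
Quality inverts too: perfect stays perfect. That makes the inversion a perfect fifth.

P5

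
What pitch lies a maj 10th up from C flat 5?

Three letters up from C (plus an octave) reaches E.
Moving 16 semitones up from Cb5 (the size of a major tenth) reaches Eb6.

E flat 6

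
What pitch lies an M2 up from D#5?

Counting two letter names up from D lands on E.
A major second is 2 semitones; 2 semitones up from D#5 gives E#5.

E#5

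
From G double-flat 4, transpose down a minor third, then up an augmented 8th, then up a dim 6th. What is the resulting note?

Gbb4 down a minor third → Ebb4 (3 semitones).
Up an augmented octave from Ebb4: Eb5 (13 semitones up).
A diminished sixth up from Eb5 is Cbb6.

C double-flat 6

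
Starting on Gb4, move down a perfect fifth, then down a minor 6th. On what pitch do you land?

Eb3

Down a perfect fifth from Gb4: Cb4 (7 semitones down).
Down a minor sixth from Cb4: Eb3 (8 semitones down).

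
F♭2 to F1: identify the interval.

Descending from Fb2 to F1 is the same interval as ascending F1 to Fb2.
F to F is the same letter name, plus an octave: an octave.
F1 to Fb2 spans 11 semitones — one semitone narrower than the perfect octave (12) — giving a diminished octave.

diminished octave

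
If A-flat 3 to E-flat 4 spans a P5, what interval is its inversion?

Interval numbers invert to sum to nine: 5 + 4 = 9, so a fifth inverts to a fourth.
The quality also flips — perfect stays perfect — giving a perfect fourth.

P4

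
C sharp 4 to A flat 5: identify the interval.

C to A spans six letter names (C-D-E-F-G-A), plus an octave: a thirteenth.
The major thirteenth is 21 semitones; here we have 19, two semitones narrower: diminished.
(Equivalently, a compound diminished sixth: a diminished sixth plus an octave.)

diminished 13th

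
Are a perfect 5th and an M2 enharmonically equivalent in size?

A perfect fifth spans 7 semitones; a major second spans 2 semitones. They differ by 5.

No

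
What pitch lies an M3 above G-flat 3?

Three letter names up from G: B.
A major third spans 4 semitones, so from Gb3 the target pitch is Bb3.

B-flat 3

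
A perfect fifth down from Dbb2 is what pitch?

Gbb1

Five letter names down from D: G.
A perfect fifth is 7 semitones; 7 semitones down from Dbb2 gives Gbb1.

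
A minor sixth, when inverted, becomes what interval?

Inverted interval numbers add to nine, so a sixth pairs with a third (6 + 3 = 9).
Quality inverts too: minor becomes major. That makes the inversion a major third.

M3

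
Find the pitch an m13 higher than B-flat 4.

Counting six letter names plus an octave up from B lands on G.
A minor thirteenth spans 20 semitones, so from Bb4 the target pitch is Gb6.

G-flat 6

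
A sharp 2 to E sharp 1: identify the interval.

P11

Descending from A#2 to E#1 is the same interval as ascending E#1 to A#2.
E to A spans four letter names (E-F-G-A), plus an octave: an eleventh.
The perfect eleventh spans 17 semitones, and E#1 to A#2 is exactly 17 semitones — so this is a perfect eleventh.
(Equivalently, a compound perfect fourth: a perfect fourth plus an octave.)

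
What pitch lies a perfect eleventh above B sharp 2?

E sharp 4

Four letters up from B (plus an octave) reaches E.
A perfect eleventh spans 17 semitones, so from B#2 the target pitch is E#4.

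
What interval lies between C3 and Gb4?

diminished 12th

C to G spans five letter names (C-D-E-F-G), plus an octave: a twelfth.
A perfect twelfth would be 19 semitones; C3 to Gb4 is 18, one semitone narrower, so the interval is diminished.
(Equivalently, a compound diminished fifth: a diminished fifth plus an octave.)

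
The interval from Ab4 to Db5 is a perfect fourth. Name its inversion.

Interval numbers invert to sum to nine: 4 + 5 = 9, so a fourth inverts to a fifth.
The quality also flips — perfect stays perfect — giving a perfect fifth.

P5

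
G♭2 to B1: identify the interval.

Descending from Gb2 to B1 is the same interval as ascending B1 to Gb2.
B to G spans six letter names (B-C-D-E-F-G), so the interval is some kind of sixth.
A major sixth would be 9 semitones; B1 to Gb2 is 7, two semitones narrower, so the interval is diminished.

diminished sixth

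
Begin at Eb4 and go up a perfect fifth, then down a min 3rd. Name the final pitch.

Eb4 up a perfect fifth → Bb4 (7 semitones).
Bb4 down a minor third → G4 (3 semitones).

G4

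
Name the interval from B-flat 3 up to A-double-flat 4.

B to A spans seven letter names (B-C-D-E-F-G-A) — that makes it a seventh of some quality.
The major seventh is 11 semitones; here we have 9, two semitones narrower: diminished.

diminished seventh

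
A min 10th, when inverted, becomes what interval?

M6

First reduce the compound minor tenth to its simple form, a minor third.
Interval numbers invert to sum to nine: 3 + 6 = 9, so a third inverts to a sixth.
Quality inverts too: minor becomes major. That makes the inversion a major sixth.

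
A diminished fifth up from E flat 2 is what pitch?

Five letter names up from E: B.
Moving 6 semitones up from Eb2 (the size of a diminished fifth) reaches Bbb2.

B double-flat 2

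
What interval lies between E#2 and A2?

E to A spans four letter names (E-F-G-A), so the interval is some kind of fourth.
E#2 to A2 spans 4 semitones — one semitone narrower than the perfect fourth (5) — giving a diminished fourth.

diminished fourth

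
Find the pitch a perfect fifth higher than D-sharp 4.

A-sharp 4

Counting five letter names up from D lands on A.
Moving 7 semitones up from D#4 (the size of a perfect fifth) reaches A#4.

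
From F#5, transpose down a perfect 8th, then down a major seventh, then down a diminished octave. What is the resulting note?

Down a perfect octave from F#5: F#4 (12 semitones down).
Down a major seventh from F#4: G3 (11 semitones down).
A diminished octave down from G3 is G#2.

G#2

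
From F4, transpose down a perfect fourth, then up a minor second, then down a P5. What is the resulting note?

F4 down a perfect fourth → C4 (5 semitones).
C4 up a minor second → Db4 (1 semitone).
Db4 down a perfect fifth → Gb3 (7 semitones).

Gb3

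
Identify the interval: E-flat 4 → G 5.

E to G spans three letter names (E-F-G), plus an octave — that makes it a tenth of some quality.
The major tenth spans 16 semitones, and Eb4 to G5 is exactly 16 semitones — so this is a major tenth.
(Equivalently, a compound major third: a major third plus an octave.)

M10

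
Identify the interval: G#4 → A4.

G to A spans two letter names (G-A), so the interval is some kind of second.
At 1 semitone, G#4→A4 falls one short of a major second: minor.

minor second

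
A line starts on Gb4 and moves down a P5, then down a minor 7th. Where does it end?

Db3

A perfect fifth down from Gb4 is Cb4.
Down a minor seventh from Cb4: Db3 (10 semitones down).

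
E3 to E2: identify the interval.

perfect octave

Descending from E3 to E2 is the same interval as ascending E2 to E3.
E to E is the same letter name, plus an octave, so the interval is some kind of octave.
Counting semitones, E2→E3 is 12, which is the perfect octave.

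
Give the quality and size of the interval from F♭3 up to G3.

A2

F to G spans two letter names (F-G) — that makes it a second of some quality.
Fb3 to G3 spans 3 semitones — one semitone wider than the major second (2) — giving an augmented second.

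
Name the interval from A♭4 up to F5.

A to F spans six letter names (A-B-C-D-E-F): a sixth.
The major sixth spans 9 semitones, and Ab4 to F5 is exactly 9 semitones — so this is a major sixth.

major sixth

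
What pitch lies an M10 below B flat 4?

G flat 3

Counting three letter names plus an octave down from B lands on G.
Moving 16 semitones down from Bb4 (the size of a major tenth) reaches Gb3.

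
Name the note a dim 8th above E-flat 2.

E-double-flat 3

The letter stays E (same as the start), shifted an octave up.
Moving 11 semitones up from Eb2 (the size of a diminished octave) reaches Ebb3.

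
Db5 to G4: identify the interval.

Descending from Db5 to G4 is the same interval as ascending G4 to Db5.
G to D spans five letter names (G-A-B-C-D), so the interval is some kind of fifth.
The perfect fifth is 7 semitones; here we have 6, one semitone narrower: diminished.

diminished fifth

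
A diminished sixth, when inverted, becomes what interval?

The rule of nine gives the new number: 9 − 6 = 3, so a sixth becomes a third.
And diminished becomes augmented under inversion, so we get an augmented third.

augmented third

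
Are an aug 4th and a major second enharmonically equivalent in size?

No

6 semitones (augmented fourth) vs 2 semitones (major second): not equal.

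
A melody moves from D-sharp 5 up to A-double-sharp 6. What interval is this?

augmented twelfth

D to A spans five letter names (D-E-F-G-A), plus an octave: a twelfth.
A perfect twelfth would be 19 semitones; D#5 to A##6 is 20, one semitone wider, so the interval is augmented.
(Equivalently, a compound augmented fifth: an augmented fifth plus an octave.)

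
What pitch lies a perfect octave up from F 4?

For an octave the letter name doesn't change: still F, an octave up.
A perfect octave is 12 semitones; 12 semitones up from F4 gives F5.

F 5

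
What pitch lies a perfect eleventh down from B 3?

F sharp 2

Four letters down from B (plus an octave) reaches F.
A perfect eleventh spans 17 semitones, so from B3 the target pitch is F#2.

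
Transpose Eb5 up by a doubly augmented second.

Two letter names up from E: F.
A doubly augmented second is 4 semitones; 4 semitones up from Eb5 gives F##5.

F##5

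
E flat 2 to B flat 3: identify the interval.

E to B spans five letter names (E-F-G-A-B), plus an octave, so the interval is some kind of twelfth.
Counting semitones, Eb2→Bb3 is 19, which is the perfect twelfth.
(Equivalently, a compound perfect fifth: a perfect fifth plus an octave.)

perfect 12th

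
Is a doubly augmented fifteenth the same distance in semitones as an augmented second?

A doubly augmented fifteenth spans 26 semitones; an augmented second spans 3 semitones. They differ by 23.

No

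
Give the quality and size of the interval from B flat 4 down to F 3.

Descending from Bb4 to F3 is the same interval as ascending F3 to Bb4.
F to B spans four letter names (F-G-A-B), plus an octave: an eleventh.
The perfect eleventh spans 17 semitones, and F3 to Bb4 is exactly 17 semitones — so this is a perfect eleventh.
(Equivalently, a compound perfect fourth: a perfect fourth plus an octave.)

P11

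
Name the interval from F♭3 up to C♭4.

perfect fifth

F to C spans five letter names (F-G-A-B-C) — that makes it a fifth of some quality.
The perfect fifth spans 7 semitones, and Fb3 to Cb4 is exactly 7 semitones — so this is a perfect fifth.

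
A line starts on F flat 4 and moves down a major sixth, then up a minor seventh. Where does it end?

G double-flat 4

Fb4 down a major sixth → Abb3 (9 semitones).
Abb3 up a minor seventh → Gbb4 (10 semitones).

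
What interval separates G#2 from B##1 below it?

Descending from G#2 to B##1 is the same interval as ascending B##1 to G#2.
B to G spans six letter names (B-C-D-E-F-G) — that makes it a sixth of some quality.
The major sixth is 9 semitones; here we have 7, two semitones narrower: diminished.

d6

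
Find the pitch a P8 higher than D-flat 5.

For an octave the letter name doesn't change: still D, an octave up.
A perfect octave is 12 semitones; 12 semitones up from Db5 gives Db6.

D-flat 6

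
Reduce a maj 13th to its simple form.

Subtracting seven from the interval number removes an octave: 13 − 7 = 6.
Quality carries through unchanged, so the simple form is a major sixth.

major 6th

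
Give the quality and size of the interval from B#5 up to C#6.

B to C spans two letter names (B-C) — that makes it a second of some quality.
B#5 to C#6 is 1 semitone, a half step short of the major second (2), so this is minor.

minor second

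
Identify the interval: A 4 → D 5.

perfect fourth

A to D spans four letter names (A-B-C-D) — that makes it a fourth of some quality.
The perfect fourth spans 5 semitones, and A4 to D5 is exactly 5 semitones — so this is a perfect fourth.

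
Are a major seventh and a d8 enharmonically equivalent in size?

A major seventh = 11 semitones = a diminished octave; enharmonically equal.

Yes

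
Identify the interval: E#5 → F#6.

minor ninth

E to F spans two letter names (E-F), plus an octave, so the interval is some kind of ninth.
E#5 to F#6 is 13 semitones, a half step short of the major ninth (14), so this is minor.
(Equivalently, a compound minor second: a minor second plus an octave.)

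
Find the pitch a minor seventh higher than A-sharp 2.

G-sharp 3

Seven letter names up from A: G.
A minor seventh is 10 semitones; 10 semitones up from A#2 gives G#3.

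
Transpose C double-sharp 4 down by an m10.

The tenth's letter: C down three letter names plus an octave → A.
Moving 15 semitones down from C##4 (the size of a minor tenth) reaches A##2.

A double-sharp 2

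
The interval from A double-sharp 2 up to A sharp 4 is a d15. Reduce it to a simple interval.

Each octave removed subtracts seven from the number: 15 − 7 = 8.
That makes a diminished fifteenth a compound diminished octave — an octave plus a diminished octave.

d8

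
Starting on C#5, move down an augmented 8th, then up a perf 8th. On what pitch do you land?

C#5 down an augmented octave → C4 (13 semitones).
Up a perfect octave from C4: C5 (12 semitones up).

C5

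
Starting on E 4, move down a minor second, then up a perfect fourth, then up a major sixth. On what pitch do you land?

E4 down a minor second → D#4 (1 semitone).
Up a perfect fourth from D#4: G#4 (5 semitones up).
Up a major sixth from G#4: E#5 (9 semitones up).

E sharp 5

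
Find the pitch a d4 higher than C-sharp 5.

F 5

The fourth takes the letter from C up to F.
A diminished fourth spans 4 semitones, so from C#5 the target pitch is F5.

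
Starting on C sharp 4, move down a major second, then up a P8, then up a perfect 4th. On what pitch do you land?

E 5

Down a major second from C#4: B3 (2 semitones down).
B3 up a perfect octave → B4 (12 semitones).
Up a perfect fourth from B4: E5 (5 semitones up).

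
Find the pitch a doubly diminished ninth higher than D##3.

Eb4

Counting two letter names plus an octave up from D lands on E.
Moving 11 semitones up from D##3 (the size of a doubly diminished ninth) reaches Eb4.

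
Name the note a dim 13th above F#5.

The thirteenth's letter: F up six letter names plus an octave → D.
A diminished thirteenth is 19 semitones; 19 semitones up from F#5 gives Db7.

Db7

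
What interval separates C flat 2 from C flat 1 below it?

Descending from Cb2 to Cb1 is the same interval as ascending Cb1 to Cb2.
C to C is the same letter name, plus an octave: an octave.
Cb1 to Cb2 is 12 semitones, matching the perfect octave exactly, so the quality is perfect.

P8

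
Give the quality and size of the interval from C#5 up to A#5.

C to A spans six letter names (C-D-E-F-G-A): a sixth.
C#5 to A#5 is 9 semitones, matching the major sixth exactly, so the quality is major.

M6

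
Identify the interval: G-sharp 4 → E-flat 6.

diminished thirteenth

G to E spans six letter names (G-A-B-C-D-E), plus an octave — that makes it a thirteenth of some quality.
The major thirteenth is 21 semitones; here we have 19, two semitones narrower: diminished.
(Equivalently, a compound diminished sixth: a diminished sixth plus an octave.)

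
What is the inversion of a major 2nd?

minor seventh

Interval numbers invert to sum to nine: 2 + 7 = 9, so a second inverts to a seventh.
The quality also flips — major becomes minor — giving a minor seventh.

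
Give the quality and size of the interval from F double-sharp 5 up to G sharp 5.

minor second

F to G spans two letter names (F-G), so the interval is some kind of second.
At 1 semitone, F##5→G#5 falls one short of a major second: minor.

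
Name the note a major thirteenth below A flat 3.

C flat 2

Counting six letter names plus an octave down from A lands on C.
Moving 21 semitones down from Ab3 (the size of a major thirteenth) reaches Cb2.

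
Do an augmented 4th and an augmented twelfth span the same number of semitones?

No

6 semitones (augmented fourth) vs 20 semitones (augmented twelfth): not equal.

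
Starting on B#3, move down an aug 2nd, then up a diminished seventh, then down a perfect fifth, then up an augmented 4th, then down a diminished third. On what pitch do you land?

B#3 down an augmented second → A3 (3 semitones).
A3 up a diminished seventh → Gb4 (9 semitones).
Down a perfect fifth from Gb4: Cb4 (7 semitones down).
Up an augmented fourth from Cb4: F4 (6 semitones up).
Down a diminished third from F4: D#4 (2 semitones down).

D#4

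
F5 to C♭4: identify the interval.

augmented 11th

Descending from F5 to Cb4 is the same interval as ascending Cb4 to F5.
C to F spans four letter names (C-D-E-F), plus an octave, so the interval is some kind of eleventh.
The perfect eleventh is 17 semitones; here we have 18, one semitone wider: augmented.
(Equivalently, a compound augmented fourth: an augmented fourth plus an octave.)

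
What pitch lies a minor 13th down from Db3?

F1

The thirteenth's letter: D down six letter names plus an octave → F.
A minor thirteenth is 20 semitones; 20 semitones down from Db3 gives F1.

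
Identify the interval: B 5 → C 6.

minor 2nd

B to C spans two letter names (B-C) — that makes it a second of some quality.
B5 to C6 is 1 semitone, a half step short of the major second (2), so this is minor.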